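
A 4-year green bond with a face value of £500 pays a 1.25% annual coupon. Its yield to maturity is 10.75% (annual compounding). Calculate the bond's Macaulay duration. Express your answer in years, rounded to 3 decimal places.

Periodic yield y = 0.1075. Discount each cash flow and weight by its year:
  t   CF        PV=CF/(1+0.1075)^t    t·PV
  1         6.25         5.6433         5.6433
  2         6.25         5.0956        10.1911
  3         6.25         4.6010        13.8029
  4       506.25       336.5039     1,346.0156
  Σ                    351.8438     1,375.6530
Price P = Σ PV = 351.8438.
Macaulay duration = Σ(t·PV) / P = 1,375.6530 / 351.8438 = 3.90984 years.

3.910 years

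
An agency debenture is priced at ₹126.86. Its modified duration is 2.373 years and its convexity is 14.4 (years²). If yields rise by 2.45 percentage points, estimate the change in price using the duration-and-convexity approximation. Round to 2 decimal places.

Duration effect: -D_mod·Δy = -2.373 × (+0.0245) = -0.0581385
Convexity effect: ½·C·(Δy)² = 0.5 × 14.4 × (0.0245)² = +0.0043218
ΔP/P ≈ -0.0581385 + 0.0043218 = -0.0538167
ΔP ≈ 126.86 × (-0.0538167) = -6.827186562.

-₹6.83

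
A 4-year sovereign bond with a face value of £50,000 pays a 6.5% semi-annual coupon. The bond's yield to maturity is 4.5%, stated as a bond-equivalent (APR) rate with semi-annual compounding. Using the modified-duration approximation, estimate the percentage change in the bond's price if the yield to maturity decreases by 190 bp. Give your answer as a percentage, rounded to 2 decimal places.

Periodic yield y = 0.0225. Modified duration first:
  t   CF        PV=CF/(1+0.0225)^t    t·PV
  1     1,625.00     1,589.2421     1,589.2421
  2     1,625.00     1,554.2710     3,108.5419
  3     1,625.00     1,520.0694     4,560.2082
  4     1,625.00     1,486.6204     5,946.4817
  5     1,625.00     1,453.9075     7,269.5376
  6     1,625.00     1,421.9144     8,531.4867
  7     1,625.00     1,390.6254     9,734.3776
  8    51,625.00    43,206.9421   345,655.5370
  Σ                 53,623.5923   386,395.4128
P = 53,623.5923; D_Mac = 7.20570 half-year periods = 3.60285 yrs; D_mod = 3.60285/(1+0.0225) = 3.52357 yrs.
ΔP/P ≈ -D_mod · Δy = -3.52357 × (-0.019) = +0.066948 = +6.6948%.

+6.69%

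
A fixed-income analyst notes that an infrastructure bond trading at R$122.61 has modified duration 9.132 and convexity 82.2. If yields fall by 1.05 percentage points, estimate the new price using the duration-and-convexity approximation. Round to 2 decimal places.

Duration effect: -D_mod·Δy = -9.132 × (-0.0105) = +0.095886
Convexity effect: ½·C·(Δy)² = 0.5 × 82.2 × (-0.0105)² = +0.004531275
ΔP/P ≈ +0.095886 + 0.004531275 = +0.100417275
New price ≈ 122.61 × (1 + 0.100417275) = 134.92216208775.

R$134.92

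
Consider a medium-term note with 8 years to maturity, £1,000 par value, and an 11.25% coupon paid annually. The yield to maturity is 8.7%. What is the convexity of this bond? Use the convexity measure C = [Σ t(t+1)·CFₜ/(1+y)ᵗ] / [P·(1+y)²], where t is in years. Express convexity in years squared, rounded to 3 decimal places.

With y = 0.087:
  t   CF        PV=CF/(1+0.087)^t    t·PV        t(t+1)·PV
  1       112.50       103.4959       103.4959         206.9917
  2       112.50        95.2124       190.4248         571.2743
  3       112.50        87.5919       262.7757       1,051.1027
  4       112.50        80.5813       322.3253       1,611.6263
  5       112.50        74.1318       370.6592       2,223.9553
  6       112.50        68.1986       409.1914       2,864.3399
  7       112.50        62.7402       439.1812       3,513.4497
  8     1,112.50       570.7733     4,566.1866      41,095.6793
  Σ                  1,142.7254     6,664.2400      53,138.4191
P = 1,142.7254.
Convexity = Σ t(t+1)·PV / [P·(1+y)²] = 53,138.4191 / (1,142.7254 × 1.181569) = 39.35570.

39.356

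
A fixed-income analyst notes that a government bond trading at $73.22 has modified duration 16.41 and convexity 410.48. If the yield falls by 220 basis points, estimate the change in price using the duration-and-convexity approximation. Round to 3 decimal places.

+$33.707

Duration effect: -D_mod·Δy = -16.41 × (-0.022) = +0.361020
Convexity effect: ½·C·(Δy)² = 0.5 × 410.48 × (-0.022)² = +0.09933616
ΔP/P ≈ +0.361020 + 0.09933616 = +0.46035616
ΔP ≈ 73.22 × (+0.46035616) = +33.7072780352.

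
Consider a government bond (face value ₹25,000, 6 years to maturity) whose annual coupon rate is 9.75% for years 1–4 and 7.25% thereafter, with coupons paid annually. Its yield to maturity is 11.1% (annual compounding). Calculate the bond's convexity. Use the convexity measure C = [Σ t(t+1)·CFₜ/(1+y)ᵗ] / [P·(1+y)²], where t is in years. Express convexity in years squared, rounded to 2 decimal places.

24.81

With y = 0.111:
  t   CF        PV=CF/(1+0.111)^t    t·PV        t(t+1)·PV
  1     2,437.50     2,193.9694     2,193.9694       4,387.9388
  2     2,437.50     1,974.7699     3,949.5399      11,848.6196
  3     2,437.50     1,777.4707     5,332.4121      21,329.6483
  4     2,437.50     1,599.8836     6,399.5344      31,997.6721
  5     1,812.50     1,070.7984     5,353.9921      32,123.9525
  6    26,812.50    14,257.8144    85,546.8862     598,828.2032
  Σ                 22,874.7064   108,776.3340     700,516.0346
P = 22,874.7064.
Convexity = Σ t(t+1)·PV / [P·(1+y)²] = 700,516.0346 / (22,874.7064 × 1.234321) = 24.81044.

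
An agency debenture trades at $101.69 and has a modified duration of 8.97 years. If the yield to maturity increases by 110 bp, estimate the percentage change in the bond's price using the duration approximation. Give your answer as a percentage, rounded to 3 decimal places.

-9.867%

Duration approximation: ΔP/P ≈ -D_mod · Δy = -8.97 × (+0.011) = -0.098670.
As a percentage: -9.8670%.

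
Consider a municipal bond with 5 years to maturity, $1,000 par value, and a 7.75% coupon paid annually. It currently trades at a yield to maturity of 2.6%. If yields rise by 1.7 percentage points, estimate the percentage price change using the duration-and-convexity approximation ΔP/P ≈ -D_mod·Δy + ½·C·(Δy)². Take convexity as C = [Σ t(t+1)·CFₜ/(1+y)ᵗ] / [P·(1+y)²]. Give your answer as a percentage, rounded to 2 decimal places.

-6.95%

With y = 0.026:
  t   CF        PV=CF/(1+0.026)^t    t·PV        t(t+1)·PV
  1        77.50        75.5361        75.5361         151.0721
  2        77.50        73.6219       147.2438         441.7314
  3        77.50        71.7562       215.2687         861.0748
  4        77.50        69.9378       279.7514       1,398.7569
  5     1,077.50       947.7209     4,738.6047      28,431.6281
  Σ                  1,238.5730     5,456.4046      31,284.2633
P = 1,238.5730; D_Mac = 4.40540 yrs; D_mod = 4.29376 yrs; C = 23.99438.
Duration effect: -4.29376 × (+0.017) = -0.072994
Convexity effect: 0.5 × 23.99438 × (0.017)² = +0.0034672
ΔP/P ≈ -0.072994 + 0.0034672 = -0.069527 = -6.9527%.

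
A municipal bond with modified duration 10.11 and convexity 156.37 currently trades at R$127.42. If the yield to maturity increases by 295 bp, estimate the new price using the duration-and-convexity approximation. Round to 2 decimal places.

R$98.09

Duration effect: -D_mod·Δy = -10.11 × (+0.0295) = -0.298245
Convexity effect: ½·C·(Δy)² = 0.5 × 156.37 × (0.0295)² = +0.06804049625
ΔP/P ≈ -0.298245 + 0.06804049625 = -0.23020450375
New price ≈ 127.42 × (1 - 0.23020450375) = 98.087342132175.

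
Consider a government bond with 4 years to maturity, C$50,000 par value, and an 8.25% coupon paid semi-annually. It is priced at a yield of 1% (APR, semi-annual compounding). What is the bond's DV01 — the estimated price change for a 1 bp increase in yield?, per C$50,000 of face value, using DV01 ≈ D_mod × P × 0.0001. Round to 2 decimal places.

C$22.71

Periodic yield y = 0.005.
  t   CF        PV=CF/(1+0.005)^t    t·PV
  1     2,062.50     2,052.2388     2,052.2388
  2     2,062.50     2,042.0287     4,084.0573
  3     2,062.50     2,031.8693     6,095.6079
  4     2,062.50     2,021.7605     8,087.0421
  5     2,062.50     2,011.7020    10,058.5100
  6     2,062.50     2,001.6935    12,010.1612
  7     2,062.50     1,991.7349    13,942.1440
  8    52,062.50    50,026.0859   400,208.6874
  Σ                 64,179.1136   456,538.4488
P = 64,179.1136; D_Mac = 7.11351 half-year periods = 3.55675 yrs; D_mod = 3.53906 yrs.
DV01 ≈ 3.53906 × 64,179.1136 × 0.0001 = 22.713356.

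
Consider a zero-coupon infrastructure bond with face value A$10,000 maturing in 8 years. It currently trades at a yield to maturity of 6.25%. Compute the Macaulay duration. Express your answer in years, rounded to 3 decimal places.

8.000 years

A zero-coupon bond has a single cash flow at maturity, so its Macaulay duration equals its maturity: 8 years.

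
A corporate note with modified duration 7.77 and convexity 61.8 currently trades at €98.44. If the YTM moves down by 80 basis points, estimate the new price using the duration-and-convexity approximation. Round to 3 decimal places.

Duration effect: -D_mod·Δy = -7.77 × (-0.008) = +0.062160
Convexity effect: ½·C·(Δy)² = 0.5 × 61.8 × (-0.008)² = +0.0019776
ΔP/P ≈ +0.062160 + 0.0019776 = +0.0641376
New price ≈ 98.44 × (1 + 0.0641376) = 104.753705344.

€104.754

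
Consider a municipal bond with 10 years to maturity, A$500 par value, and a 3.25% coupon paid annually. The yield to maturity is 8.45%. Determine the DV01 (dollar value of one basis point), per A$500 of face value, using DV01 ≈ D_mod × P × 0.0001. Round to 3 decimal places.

A$0.253

Periodic yield y = 0.0845.
  t   CF        PV=CF/(1+0.0845)^t    t·PV
  1        16.25        14.9839        14.9839
  2        16.25        13.8164        27.6328
  3        16.25        12.7399        38.2196
  4        16.25        11.7472        46.9889
  5        16.25        10.8319        54.1596
  6        16.25         9.9879        59.9277
  7        16.25         9.2097        64.4680
  8        16.25         8.4921        67.9371
  9        16.25         7.8305        70.4742
  10      516.25       229.3847     2,293.8473
  Σ                    329.0242     2,738.6389
P = 329.0242; D_Mac = 8.32352 yrs; D_mod = 7.67498 yrs.
DV01 ≈ 7.67498 × 329.0242 × 0.0001 = 0.252525.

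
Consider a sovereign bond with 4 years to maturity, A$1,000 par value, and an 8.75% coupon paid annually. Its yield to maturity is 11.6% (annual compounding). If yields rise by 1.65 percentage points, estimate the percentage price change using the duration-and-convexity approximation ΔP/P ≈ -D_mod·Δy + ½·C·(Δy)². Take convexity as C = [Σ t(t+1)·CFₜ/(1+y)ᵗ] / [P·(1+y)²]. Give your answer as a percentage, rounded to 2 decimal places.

-5.02%

With y = 0.116:
  t   CF        PV=CF/(1+0.116)^t    t·PV        t(t+1)·PV
  1        87.50        78.4050        78.4050         156.8100
  2        87.50        70.2554       140.5108         421.5324
  3        87.50        62.9529       188.8586         755.4343
  4     1,087.50       701.0879     2,804.3517      14,021.7585
  Σ                    912.7012     3,212.1261      15,355.5352
P = 912.7012; D_Mac = 3.51936 yrs; D_mod = 3.15355 yrs; C = 13.50853.
Duration effect: -3.15355 × (+0.0165) = -0.052034
Convexity effect: 0.5 × 13.50853 × (0.0165)² = +0.0018388
ΔP/P ≈ -0.052034 + 0.0018388 = -0.050195 = -5.0195%.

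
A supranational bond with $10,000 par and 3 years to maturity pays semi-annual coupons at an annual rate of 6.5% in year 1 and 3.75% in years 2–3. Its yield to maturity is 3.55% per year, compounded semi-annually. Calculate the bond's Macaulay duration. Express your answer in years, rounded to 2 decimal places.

Periodic yield y = 0.01775. Discount each cash flow and weight by its period:
  t   CF        PV=CF/(1+0.01775)^t    t·PV
  1       325.00       319.3319       319.3319
  2       325.00       313.7626       627.5251
  3       187.50       177.8599       533.5796
  4       187.50       174.7579       699.0316
  5       187.50       171.7101       858.5503
  6    10,187.50     9,166.8675    55,001.2052
  Σ                 10,324.2898    58,039.2236
Price P = Σ PV = 10,324.2898.
Macaulay duration = Σ(t·PV) / P = 58,039.2236 / 10,324.2898 = 5.62162 half-year periods.
In years: 5.62162 / 2 = 2.81081 years.

2.81 years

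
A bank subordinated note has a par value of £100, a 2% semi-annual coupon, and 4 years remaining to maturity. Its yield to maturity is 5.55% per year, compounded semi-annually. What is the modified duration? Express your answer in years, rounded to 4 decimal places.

3.7483 years

Periodic yield y = 0.02775. First find Macaulay duration:
  t   CF        PV=CF/(1+0.02775)^t    t·PV
  1         1.00         0.9730         0.9730
  2         1.00         0.9467         1.8935
  3         1.00         0.9212         2.7635
  4         1.00         0.8963         3.5852
  5         1.00         0.8721         4.3605
  6         1.00         0.8485         5.0913
  7         1.00         0.8256         5.7794
  8       101.00        81.1375       649.0998
  Σ                     87.4209       673.5461
P = 87.4209; Macaulay duration = 673.5461 / 87.4209 = 7.70463 half-year periods = 3.85232 years.
Modified duration = D_Mac / (1 + y) = 3.85232 / 1.02775 = 3.74830 years.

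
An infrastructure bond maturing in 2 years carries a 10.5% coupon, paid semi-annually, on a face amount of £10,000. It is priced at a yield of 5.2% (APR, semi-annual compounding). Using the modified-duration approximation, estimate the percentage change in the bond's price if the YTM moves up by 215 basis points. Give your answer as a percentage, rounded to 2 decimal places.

Periodic yield y = 0.026. Modified duration first:
  t   CF        PV=CF/(1+0.026)^t    t·PV
  1       525.00       511.6959       511.6959
  2       525.00       498.7290       997.4579
  3       525.00       486.0906     1,458.2718
  4    10,525.00     9,498.0109    37,992.0434
  Σ                 10,994.5263    40,959.4690
P = 10,994.5263; D_Mac = 3.72544 half-year periods = 1.86272 yrs; D_mod = 1.86272/(1+0.026) = 1.81552 yrs.
ΔP/P ≈ -D_mod · Δy = -1.81552 × (+0.0215) = -0.039034 = -3.9034%.

-3.90%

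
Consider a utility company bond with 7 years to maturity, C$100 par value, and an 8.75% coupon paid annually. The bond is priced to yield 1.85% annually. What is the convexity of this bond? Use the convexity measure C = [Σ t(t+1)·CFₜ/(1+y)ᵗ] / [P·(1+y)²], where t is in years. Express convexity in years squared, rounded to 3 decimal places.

41.610

With y = 0.0185:
  t   CF        PV=CF/(1+0.0185)^t    t·PV        t(t+1)·PV
  1         8.75         8.5911         8.5911          17.1821
  2         8.75         8.4350        16.8700          50.6101
  3         8.75         8.2818        24.8454          99.3816
  4         8.75         8.1314        32.5255         162.6275
  5         8.75         7.9837        39.9184         239.5103
  6         8.75         7.8387        47.0320         329.2237
  7       108.75        95.6538       669.5763       5,356.6104
  Σ                    144.9154       839.3586       6,255.1458
P = 144.9154.
Convexity = Σ t(t+1)·PV / [P·(1+y)²] = 6,255.1458 / (144.9154 × 1.037342) = 41.61031.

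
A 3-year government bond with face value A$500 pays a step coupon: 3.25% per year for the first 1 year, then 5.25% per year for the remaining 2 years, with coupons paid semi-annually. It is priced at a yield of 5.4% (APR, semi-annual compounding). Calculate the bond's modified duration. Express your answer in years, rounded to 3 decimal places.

Periodic yield y = 0.027. First find Macaulay duration:
  t   CF        PV=CF/(1+0.027)^t    t·PV
  1        8.125         7.9114         7.9114
  2        8.125         7.7034        15.4068
  3       13.125        12.1168        36.3504
  4       13.125        11.7982        47.1930
  5       13.125        11.4881        57.4404
  6      513.125       437.3212     2,623.9271
  Σ                    488.3391     2,788.2290
P = 488.3391; Macaulay duration = 2,788.2290 / 488.3391 = 5.70962 half-year periods = 2.85481 years.
Modified duration = D_Mac / (1 + y) = 2.85481 / 1.027 = 2.77975 years.

2.780 years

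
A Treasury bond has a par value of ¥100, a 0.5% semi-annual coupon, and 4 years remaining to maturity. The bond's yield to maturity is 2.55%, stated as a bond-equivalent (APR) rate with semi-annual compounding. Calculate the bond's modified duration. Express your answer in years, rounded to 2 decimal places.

Periodic yield y = 0.01275. First find Macaulay duration:
  t   CF        PV=CF/(1+0.01275)^t    t·PV
  1         0.25         0.2469         0.2469
  2         0.25         0.2437         0.4875
  3         0.25         0.2407         0.7220
  4         0.25         0.2376         0.9506
  5         0.25         0.2347         1.1733
  6         0.25         0.2317         1.3902
  7         0.25         0.2288         1.6015
  8       100.25        90.5871       724.6968
  Σ                     92.2512       731.2687
P = 92.2512; Macaulay duration = 731.2687 / 92.2512 = 7.92693 half-year periods = 3.96347 years.
Modified duration = D_Mac / (1 + y) = 3.96347 / 1.01275 = 3.91357 years.

3.91 years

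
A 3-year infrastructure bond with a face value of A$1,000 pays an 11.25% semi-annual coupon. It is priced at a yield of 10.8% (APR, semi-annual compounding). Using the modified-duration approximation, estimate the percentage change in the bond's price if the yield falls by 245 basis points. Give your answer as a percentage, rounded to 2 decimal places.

Periodic yield y = 0.054. Modified duration first:
  t   CF        PV=CF/(1+0.054)^t    t·PV
  1        56.25        53.3681        53.3681
  2        56.25        50.6339       101.2678
  3        56.25        48.0397       144.1192
  4        56.25        45.5785       182.3140
  5        56.25        43.2434       216.2168
  6     1,056.25       770.4120     4,622.4722
  Σ                  1,011.2757     5,319.7582
P = 1,011.2757; D_Mac = 5.26044 half-year periods = 2.63022 yrs; D_mod = 2.63022/(1+0.054) = 2.49547 yrs.
ΔP/P ≈ -D_mod · Δy = -2.49547 × (-0.0245) = +0.061139 = +6.1139%.

+6.11%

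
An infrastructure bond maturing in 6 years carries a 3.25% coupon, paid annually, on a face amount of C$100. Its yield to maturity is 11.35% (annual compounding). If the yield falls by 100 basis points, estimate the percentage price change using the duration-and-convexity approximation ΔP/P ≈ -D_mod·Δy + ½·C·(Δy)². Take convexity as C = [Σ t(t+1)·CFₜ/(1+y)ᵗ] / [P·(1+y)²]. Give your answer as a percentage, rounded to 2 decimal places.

+5.02%

With y = 0.1135:
  t   CF        PV=CF/(1+0.1135)^t    t·PV        t(t+1)·PV
  1         3.25         2.9187         2.9187           5.8374
  2         3.25         2.6212         5.2424          15.7273
  3         3.25         2.3540         7.0621          28.2484
  4         3.25         2.1141         8.4563          42.2817
  5         3.25         1.8986         9.4930          56.9578
  6       103.25        54.1687       325.0124       2,275.0871
  Σ                     66.0754       358.1850       2,424.1398
P = 66.0754; D_Mac = 5.42085 yrs; D_mod = 4.86830 yrs; C = 29.58949.
Duration effect: -4.86830 × (-0.01) = +0.048683
Convexity effect: 0.5 × 29.58949 × (-0.01)² = +0.0014795
ΔP/P ≈ +0.048683 + 0.0014795 = +0.050162 = +5.0162%.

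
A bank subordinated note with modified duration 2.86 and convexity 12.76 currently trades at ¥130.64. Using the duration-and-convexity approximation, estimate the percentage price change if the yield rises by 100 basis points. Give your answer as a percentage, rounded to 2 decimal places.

Duration effect: -D_mod·Δy = -2.86 × (+0.01) = -0.028600
Convexity effect: ½·C·(Δy)² = 0.5 × 12.76 × (0.01)² = +0.0006380
ΔP/P ≈ -0.028600 + 0.0006380 = -0.027962
= -2.7962%.

-2.80%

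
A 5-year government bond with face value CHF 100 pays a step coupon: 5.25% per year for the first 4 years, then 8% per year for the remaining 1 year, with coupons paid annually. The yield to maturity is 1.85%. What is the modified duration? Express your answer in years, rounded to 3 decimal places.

Periodic yield y = 0.0185. First find Macaulay duration:
  t   CF        PV=CF/(1+0.0185)^t    t·PV
  1         5.25         5.1546         5.1546
  2         5.25         5.0610        10.1220
  3         5.25         4.9691        14.9072
  4         5.25         4.8788        19.5153
  5       108.00        98.5414       492.7068
  Σ                    118.6049       542.4060
P = 118.6049; Macaulay duration = 542.4060 / 118.6049 = 4.57322 years.
Modified duration = D_Mac / (1 + y) = 4.57322 / 1.0185 = 4.49015 years.

4.490 years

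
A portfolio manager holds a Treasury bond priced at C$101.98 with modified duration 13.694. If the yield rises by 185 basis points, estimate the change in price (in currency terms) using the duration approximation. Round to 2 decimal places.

Duration approximation: ΔP/P ≈ -D_mod · Δy = -13.694 × (+0.0185) = -0.253339.
ΔP ≈ 101.98 × (-0.253339) = -25.83551122.

-C$25.84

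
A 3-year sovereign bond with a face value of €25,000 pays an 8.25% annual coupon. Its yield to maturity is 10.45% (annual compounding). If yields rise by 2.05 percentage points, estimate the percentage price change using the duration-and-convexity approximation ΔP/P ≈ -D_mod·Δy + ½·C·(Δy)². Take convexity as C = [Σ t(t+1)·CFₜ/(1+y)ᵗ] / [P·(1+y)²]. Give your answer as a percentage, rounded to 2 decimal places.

-4.96%

With y = 0.1045:
  t   CF        PV=CF/(1+0.1045)^t    t·PV        t(t+1)·PV
  1     2,062.50     1,867.3608     1,867.3608       3,734.7216
  2     2,062.50     1,690.6843     3,381.3686      10,144.1057
  3    27,062.50    20,084.9499    60,254.8497     241,019.3990
  Σ                 23,642.9950    65,503.5791     254,898.2263
P = 23,642.9950; D_Mac = 2.77053 yrs; D_mod = 2.50840 yrs; C = 8.83757.
Duration effect: -2.50840 × (+0.0205) = -0.051422
Convexity effect: 0.5 × 8.83757 × (0.0205)² = +0.0018570
ΔP/P ≈ -0.051422 + 0.0018570 = -0.049565 = -4.9565%.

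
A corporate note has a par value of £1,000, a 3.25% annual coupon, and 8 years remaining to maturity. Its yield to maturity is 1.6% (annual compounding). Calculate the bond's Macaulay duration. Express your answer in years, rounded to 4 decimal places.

Periodic yield y = 0.016. Discount each cash flow and weight by its year:
  t   CF        PV=CF/(1+0.016)^t    t·PV
  1        32.50        31.9882        31.9882
  2        32.50        31.4844        62.9689
  3        32.50        30.9886        92.9659
  4        32.50        30.5006       122.0024
  5        32.50        30.0203       150.1014
  6        32.50        29.5475       177.2852
  7        32.50        29.0822       203.5755
  8     1,032.50       909.3695     7,274.9562
  Σ                  1,122.9814     8,115.8436
Price P = Σ PV = 1,122.9814.
Macaulay duration = Σ(t·PV) / P = 8,115.8436 / 1,122.9814 = 7.22705 years.

7.2271 years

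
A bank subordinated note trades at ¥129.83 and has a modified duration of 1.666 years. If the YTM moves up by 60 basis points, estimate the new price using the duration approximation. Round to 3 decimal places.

Duration approximation: ΔP/P ≈ -D_mod · Δy = -1.666 × (+0.006) = -0.009996.
New price ≈ 129.83 × (1 - 0.009996) = 128.53221932.

¥128.532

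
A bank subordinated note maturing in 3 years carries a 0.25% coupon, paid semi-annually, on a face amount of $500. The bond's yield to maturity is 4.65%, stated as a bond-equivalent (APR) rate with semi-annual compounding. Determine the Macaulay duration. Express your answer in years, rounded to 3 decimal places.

Periodic yield y = 0.02325. Discount each cash flow and weight by its period:
  t   CF        PV=CF/(1+0.02325)^t    t·PV
  1        0.625         0.6108         0.6108
  2        0.625         0.5969         1.1938
  3        0.625         0.5834         1.7501
  4        0.625         0.5701         2.2804
  5        0.625         0.5571         2.7857
  6      500.625       436.1361     2,616.8165
  Σ                    439.0544     2,625.4373
Price P = Σ PV = 439.0544.
Macaulay duration = Σ(t·PV) / P = 2,625.4373 / 439.0544 = 5.97975 half-year periods.
In years: 5.97975 / 2 = 2.98988 years.

2.990 years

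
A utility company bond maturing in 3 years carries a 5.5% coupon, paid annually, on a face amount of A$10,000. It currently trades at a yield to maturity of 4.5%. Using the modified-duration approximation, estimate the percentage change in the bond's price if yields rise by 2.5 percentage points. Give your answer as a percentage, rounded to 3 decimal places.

-6.815%

Periodic yield y = 0.045. Modified duration first:
  t   CF        PV=CF/(1+0.045)^t    t·PV
  1       550.00       526.3158       526.3158
  2       550.00       503.6515     1,007.3029
  3    10,550.00     9,244.9292    27,734.7875
  Σ                 10,274.8964    29,268.4063
P = 10,274.8964; D_Mac = 2.84854 yrs; D_mod = 2.84854/(1+0.045) = 2.72587 yrs.
ΔP/P ≈ -D_mod · Δy = -2.72587 × (+0.025) = -0.068147 = -6.8147%.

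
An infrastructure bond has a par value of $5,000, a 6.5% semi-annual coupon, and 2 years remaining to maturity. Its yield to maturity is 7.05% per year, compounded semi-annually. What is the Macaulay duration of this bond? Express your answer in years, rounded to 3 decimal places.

Periodic yield y = 0.03525. Discount each cash flow and weight by its period:
  t   CF        PV=CF/(1+0.03525)^t    t·PV
  1       162.50       156.9669       156.9669
  2       162.50       151.6222       303.2445
  3       162.50       146.4595       439.3786
  4     5,162.50     4,494.4764    17,977.9058
  Σ                  4,949.5251    18,877.4957
Price P = Σ PV = 4,949.5251.
Macaulay duration = Σ(t·PV) / P = 18,877.4957 / 4,949.5251 = 3.81400 half-year periods.
In years: 3.81400 / 2 = 1.90700 years.

1.907 years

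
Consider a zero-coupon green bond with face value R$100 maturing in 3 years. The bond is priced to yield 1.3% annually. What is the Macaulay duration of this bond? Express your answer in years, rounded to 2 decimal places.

A zero-coupon bond has a single cash flow at maturity, so its Macaulay duration equals its maturity: 3 years.

3.00 years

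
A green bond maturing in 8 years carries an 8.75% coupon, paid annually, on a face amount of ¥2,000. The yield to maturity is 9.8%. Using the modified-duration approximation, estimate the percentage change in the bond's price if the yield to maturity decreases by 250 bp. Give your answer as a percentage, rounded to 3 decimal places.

Periodic yield y = 0.098. Modified duration first:
  t   CF        PV=CF/(1+0.098)^t    t·PV
  1       175.00       159.3807       159.3807
  2       175.00       145.1555       290.3109
  3       175.00       132.1999       396.5996
  4       175.00       120.4006       481.6024
  5       175.00       109.6545       548.2724
  6       175.00        99.8675       599.2048
  7       175.00        90.9540       636.6778
  8     2,175.00     1,029.5336     8,236.2691
  Σ                  1,887.1462    11,348.3177
P = 1,887.1462; D_Mac = 6.01348 yrs; D_mod = 6.01348/(1+0.098) = 5.47676 yrs.
ΔP/P ≈ -D_mod · Δy = -5.47676 × (-0.025) = +0.136919 = +13.6919%.

+13.692%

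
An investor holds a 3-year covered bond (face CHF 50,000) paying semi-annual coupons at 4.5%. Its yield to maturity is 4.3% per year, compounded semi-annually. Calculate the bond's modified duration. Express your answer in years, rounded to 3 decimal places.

2.780 years

Periodic yield y = 0.0215. First find Macaulay duration:
  t   CF        PV=CF/(1+0.0215)^t    t·PV
  1     1,125.00     1,101.3216     1,101.3216
  2     1,125.00     1,078.1415     2,156.2831
  3     1,125.00     1,055.4494     3,166.3481
  4     1,125.00     1,033.2348     4,132.9393
  5     1,125.00     1,011.4878     5,057.4392
  6    51,125.00    44,999.0241   269,994.1446
  Σ                 50,278.6593   285,608.4759
P = 50,278.6593; Macaulay duration = 285,608.4759 / 50,278.6593 = 5.68051 half-year periods = 2.84026 years.
Modified duration = D_Mac / (1 + y) = 2.84026 / 1.0215 = 2.78048 years.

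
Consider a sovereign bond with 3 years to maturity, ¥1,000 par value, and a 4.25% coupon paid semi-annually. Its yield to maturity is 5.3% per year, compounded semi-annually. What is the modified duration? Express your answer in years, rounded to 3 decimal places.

Periodic yield y = 0.0265. First find Macaulay duration:
  t   CF        PV=CF/(1+0.0265)^t    t·PV
  1        21.25        20.7014        20.7014
  2        21.25        20.1670        40.3340
  3        21.25        19.6464        58.9391
  4        21.25        19.1392        76.5567
  5        21.25        18.6451        93.2254
  6     1,021.25       872.9278     5,237.5671
  Σ                    971.2269     5,527.3236
P = 971.2269; Macaulay duration = 5,527.3236 / 971.2269 = 5.69107 half-year periods = 2.84554 years.
Modified duration = D_Mac / (1 + y) = 2.84554 / 1.0265 = 2.77208 years.

2.772 years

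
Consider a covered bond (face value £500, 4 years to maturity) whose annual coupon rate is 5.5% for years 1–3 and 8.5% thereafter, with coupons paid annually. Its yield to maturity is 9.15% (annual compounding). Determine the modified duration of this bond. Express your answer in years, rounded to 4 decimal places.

Periodic yield y = 0.0915. First find Macaulay duration:
  t   CF        PV=CF/(1+0.0915)^t    t·PV
  1        27.50        25.1947        25.1947
  2        27.50        23.0826        46.1653
  3        27.50        21.1476        63.4429
  4       542.50       382.2124     1,528.8496
  Σ                    451.6373     1,663.6524
P = 451.6373; Macaulay duration = 1,663.6524 / 451.6373 = 3.68360 years.
Modified duration = D_Mac / (1 + y) = 3.68360 / 1.0915 = 3.37481 years.

3.3748 years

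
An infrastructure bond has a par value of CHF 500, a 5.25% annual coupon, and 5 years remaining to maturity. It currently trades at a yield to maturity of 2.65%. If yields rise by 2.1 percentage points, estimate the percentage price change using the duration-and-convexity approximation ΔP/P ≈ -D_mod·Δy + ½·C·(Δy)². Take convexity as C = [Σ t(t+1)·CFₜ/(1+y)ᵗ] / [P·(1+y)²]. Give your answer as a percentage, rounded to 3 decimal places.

-8.765%

With y = 0.0265:
  t   CF        PV=CF/(1+0.0265)^t    t·PV        t(t+1)·PV
  1        26.25        25.5723        25.5723          51.1447
  2        26.25        24.9122        49.8243         149.4730
  3        26.25        24.2690        72.8071         291.2284
  4        26.25        23.6425        94.5700         472.8501
  5       526.25       461.7398     2,308.6992      13,852.1950
  Σ                    560.1359     2,551.4729      14,816.8911
P = 560.1359; D_Mac = 4.55510 yrs; D_mod = 4.43750 yrs; C = 25.10417.
Duration effect: -4.43750 × (+0.021) = -0.093188
Convexity effect: 0.5 × 25.10417 × (0.021)² = +0.0055355
ΔP/P ≈ -0.093188 + 0.0055355 = -0.087652 = -8.7652%.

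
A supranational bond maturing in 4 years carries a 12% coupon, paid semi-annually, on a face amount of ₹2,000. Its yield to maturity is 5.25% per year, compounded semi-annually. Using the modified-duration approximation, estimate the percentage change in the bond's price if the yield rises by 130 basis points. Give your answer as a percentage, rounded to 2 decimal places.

Periodic yield y = 0.02625. Modified duration first:
  t   CF        PV=CF/(1+0.02625)^t    t·PV
  1       120.00       116.9306       116.9306
  2       120.00       113.9397       227.8793
  3       120.00       111.0252       333.0757
  4       120.00       108.1854       432.7415
  5       120.00       105.4182       527.0908
  6       120.00       102.7217       616.3302
  7       120.00       100.0942       700.6596
  8     2,120.00     1,723.1001    13,784.8006
  Σ                  2,481.4150    16,739.5083
P = 2,481.4150; D_Mac = 6.74595 half-year periods = 3.37298 yrs; D_mod = 3.37298/(1+0.02625) = 3.28670 yrs.
ΔP/P ≈ -D_mod · Δy = -3.28670 × (+0.013) = -0.042727 = -4.2727%.

-4.27%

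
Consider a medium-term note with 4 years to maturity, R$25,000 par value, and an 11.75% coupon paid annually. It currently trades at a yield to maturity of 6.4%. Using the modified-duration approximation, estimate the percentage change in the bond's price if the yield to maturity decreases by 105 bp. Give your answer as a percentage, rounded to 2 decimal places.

+3.42%

Periodic yield y = 0.064. Modified duration first:
  t   CF        PV=CF/(1+0.064)^t    t·PV
  1     2,937.50     2,760.8083     2,760.8083
  2     2,937.50     2,594.7446     5,189.4892
  3     2,937.50     2,438.6698     7,316.0093
  4    27,937.50    21,798.2199    87,192.8794
  Σ                 29,592.4425   102,459.1862
P = 29,592.4425; D_Mac = 3.46234 yrs; D_mod = 3.46234/(1+0.064) = 3.25408 yrs.
ΔP/P ≈ -D_mod · Δy = -3.25408 × (-0.0105) = +0.034168 = +3.4168%.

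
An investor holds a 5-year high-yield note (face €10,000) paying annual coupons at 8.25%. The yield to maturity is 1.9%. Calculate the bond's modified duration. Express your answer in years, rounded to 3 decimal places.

Periodic yield y = 0.019. First find Macaulay duration:
  t   CF        PV=CF/(1+0.019)^t    t·PV
  1       825.00       809.6173       809.6173
  2       825.00       794.5214     1,589.0427
  3       825.00       779.7069     2,339.1208
  4       825.00       765.1687     3,060.6749
  5    10,825.00     9,852.7391    49,263.6957
  Σ                 13,001.7534    57,062.1515
P = 13,001.7534; Macaulay duration = 57,062.1515 / 13,001.7534 = 4.38880 years.
Modified duration = D_Mac / (1 + y) = 4.38880 / 1.019 = 4.30697 years.

4.307 years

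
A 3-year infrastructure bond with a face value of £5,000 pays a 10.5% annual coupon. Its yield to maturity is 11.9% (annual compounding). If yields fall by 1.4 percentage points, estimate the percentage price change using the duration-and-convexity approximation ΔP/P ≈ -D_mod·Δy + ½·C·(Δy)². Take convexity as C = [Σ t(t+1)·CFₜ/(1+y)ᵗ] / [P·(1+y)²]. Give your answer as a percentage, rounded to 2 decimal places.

+3.48%

With y = 0.119:
  t   CF        PV=CF/(1+0.119)^t    t·PV        t(t+1)·PV
  1       525.00       469.1689       469.1689         938.3378
  2       525.00       419.2752       838.5503       2,515.6509
  3     5,525.00     3,943.1384    11,829.4153      47,317.6610
  Σ                  4,831.5825    13,137.1345      50,771.6498
P = 4,831.5825; D_Mac = 2.71901 yrs; D_mod = 2.42986 yrs; C = 8.39212.
Duration effect: -2.42986 × (-0.014) = +0.034018
Convexity effect: 0.5 × 8.39212 × (-0.014)² = +0.0008224
ΔP/P ≈ +0.034018 + 0.0008224 = +0.034840 = +3.4840%.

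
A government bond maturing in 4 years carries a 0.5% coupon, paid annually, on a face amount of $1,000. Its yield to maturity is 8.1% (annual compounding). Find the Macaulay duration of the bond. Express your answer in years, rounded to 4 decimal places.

Periodic yield y = 0.081. Discount each cash flow and weight by its year:
  t   CF        PV=CF/(1+0.081)^t    t·PV
  1         5.00         4.6253         4.6253
  2         5.00         4.2788         8.5575
  3         5.00         3.9582        11.8745
  4     1,005.00       735.9754     2,943.9015
  Σ                    748.8376     2,968.9589
Price P = Σ PV = 748.8376.
Macaulay duration = Σ(t·PV) / P = 2,968.9589 / 748.8376 = 3.96476 years.

3.9648 years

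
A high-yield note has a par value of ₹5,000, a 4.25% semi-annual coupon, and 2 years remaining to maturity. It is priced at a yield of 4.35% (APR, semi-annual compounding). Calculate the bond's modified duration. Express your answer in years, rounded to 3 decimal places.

Periodic yield y = 0.02175. First find Macaulay duration:
  t   CF        PV=CF/(1+0.02175)^t    t·PV
  1       106.25       103.9883       103.9883
  2       106.25       101.7747       203.5493
  3       106.25        99.6082       298.8245
  4     5,106.25     4,685.1499    18,740.5995
  Σ                  4,990.5210    19,346.9616
P = 4,990.5210; Macaulay duration = 19,346.9616 / 4,990.5210 = 3.87674 half-year periods = 1.93837 years.
Modified duration = D_Mac / (1 + y) = 1.93837 / 1.02175 = 1.89711 years.

1.897 years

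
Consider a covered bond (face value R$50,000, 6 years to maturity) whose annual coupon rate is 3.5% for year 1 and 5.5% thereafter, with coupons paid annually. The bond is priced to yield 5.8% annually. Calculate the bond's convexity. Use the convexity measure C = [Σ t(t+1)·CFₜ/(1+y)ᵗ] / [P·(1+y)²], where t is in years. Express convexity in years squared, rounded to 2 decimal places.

32.02

With y = 0.058:
  t   CF        PV=CF/(1+0.058)^t    t·PV        t(t+1)·PV
  1     1,750.00     1,654.0643     1,654.0643       3,308.1285
  2     2,750.00     2,456.7522     4,913.5045      14,740.5134
  3     2,750.00     2,322.0720     6,966.2161      27,864.8646
  4     2,750.00     2,194.7751     8,779.1004      43,895.5019
  5     2,750.00     2,074.4566    10,372.2830      62,233.6983
  6    52,750.00    37,610.4438   225,662.6626   1,579,638.6385
  Σ                 48,312.5640   258,347.8309   1,731,681.3451
P = 48,312.5640.
Convexity = Σ t(t+1)·PV / [P·(1+y)²] = 1,731,681.3451 / (48,312.5640 × 1.119364) = 32.02112.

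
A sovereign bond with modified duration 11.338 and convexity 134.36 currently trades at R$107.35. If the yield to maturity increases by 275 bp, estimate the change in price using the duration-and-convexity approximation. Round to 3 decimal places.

-R$28.017

Duration effect: -D_mod·Δy = -11.338 × (+0.0275) = -0.311795
Convexity effect: ½·C·(Δy)² = 0.5 × 134.36 × (0.0275)² = +0.050804875
ΔP/P ≈ -0.311795 + 0.050804875 = -0.260990125
ΔP ≈ 107.35 × (-0.260990125) = -28.01728991875.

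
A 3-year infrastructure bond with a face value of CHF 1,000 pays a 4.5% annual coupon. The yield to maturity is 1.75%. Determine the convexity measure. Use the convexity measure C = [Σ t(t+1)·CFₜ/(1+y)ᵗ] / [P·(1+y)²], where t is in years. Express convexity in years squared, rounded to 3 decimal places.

10.962

With y = 0.0175:
  t   CF        PV=CF/(1+0.0175)^t    t·PV        t(t+1)·PV
  1        45.00        44.2260        44.2260          88.4521
  2        45.00        43.4654        86.9308         260.7924
  3     1,045.00       992.0031     2,976.0094      11,904.0374
  Σ                  1,079.6946     3,107.1662      12,253.2819
P = 1,079.6946.
Convexity = Σ t(t+1)·PV / [P·(1+y)²] = 12,253.2819 / (1,079.6946 × 1.035306) = 10.96182.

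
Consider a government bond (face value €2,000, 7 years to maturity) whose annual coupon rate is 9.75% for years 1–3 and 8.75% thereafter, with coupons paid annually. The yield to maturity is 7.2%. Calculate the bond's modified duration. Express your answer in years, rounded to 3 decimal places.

Periodic yield y = 0.072. First find Macaulay duration:
  t   CF        PV=CF/(1+0.072)^t    t·PV
  1       195.00       181.9030       181.9030
  2       195.00       169.6856       339.3712
  3       195.00       158.2888       474.8665
  4       175.00       132.5131       530.0525
  5       175.00       123.6130       618.0650
  6       175.00       115.3106       691.8638
  7     2,175.00     1,336.8903     9,358.2319
  Σ                  2,218.2045    12,194.3539
P = 2,218.2045; Macaulay duration = 12,194.3539 / 2,218.2045 = 5.49740 years.
Modified duration = D_Mac / (1 + y) = 5.49740 / 1.072 = 5.12817 years.

5.128 years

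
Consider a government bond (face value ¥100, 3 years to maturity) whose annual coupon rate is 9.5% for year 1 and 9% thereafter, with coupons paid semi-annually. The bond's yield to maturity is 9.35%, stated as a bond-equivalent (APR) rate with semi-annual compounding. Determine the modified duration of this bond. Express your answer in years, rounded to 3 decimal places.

Periodic yield y = 0.04675. First find Macaulay duration:
  t   CF        PV=CF/(1+0.04675)^t    t·PV
  1         4.75         4.5379         4.5379
  2         4.75         4.3352         8.6704
  3         4.50         3.9236        11.7708
  4         4.50         3.7484        14.9934
  5         4.50         3.5809        17.9047
  6       104.50        79.4435       476.6611
  Σ                     99.5694       534.5383
P = 99.5694; Macaulay duration = 534.5383 / 99.5694 = 5.36850 half-year periods = 2.68425 years.
Modified duration = D_Mac / (1 + y) = 2.68425 / 1.04675 = 2.56436 years.

2.564 years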